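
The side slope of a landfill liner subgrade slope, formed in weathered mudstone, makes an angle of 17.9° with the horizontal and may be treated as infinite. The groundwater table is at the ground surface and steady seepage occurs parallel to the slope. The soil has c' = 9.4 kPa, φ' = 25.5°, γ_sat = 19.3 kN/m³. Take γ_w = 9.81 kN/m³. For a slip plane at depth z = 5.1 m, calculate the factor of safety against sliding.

FS = 1.05

With seepage parallel to the slope and the water table at the surface, the effective normal stress on the slip plane uses the buoyant unit weight γ' = γ_sat − γ_w while the driving shear stress uses γ_sat:
FS = [c' + γ' z cos²β tanφ'] / [γ_sat z sinβ cosβ]
γ' = 19.3 − 9.81 = 9.49 kN/m³
Numerator = 9.4 + 9.49·5.1·cos²17.9°·tan25.5° = 9.4 + 9.49·5.1·0.9055·0.4770 = 30.304 kPa
Denominator = 19.3·5.1·sin17.9°·cos17.9° = 19.3·5.1·0.3074·0.9516 = 28.789 kPa
FS = 30.304 / 28.789 = 1.053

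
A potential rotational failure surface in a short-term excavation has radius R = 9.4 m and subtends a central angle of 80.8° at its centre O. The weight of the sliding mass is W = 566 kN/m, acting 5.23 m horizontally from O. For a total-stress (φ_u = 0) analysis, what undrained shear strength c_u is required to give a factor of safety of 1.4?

c_u = 33.3 kPa

FS = c_u·L_a·R / (W·d), so c_u = FS·W·d / (L_a·R).
Arc length L_a = R·θ = 9.4·(80.8°·π/180) = 9.4·1.4102 = 13.26 m
c_u = 1.4·566·5.23 / (13.26·9.4) = 4144.3 / 124.61 = 33.26 kPa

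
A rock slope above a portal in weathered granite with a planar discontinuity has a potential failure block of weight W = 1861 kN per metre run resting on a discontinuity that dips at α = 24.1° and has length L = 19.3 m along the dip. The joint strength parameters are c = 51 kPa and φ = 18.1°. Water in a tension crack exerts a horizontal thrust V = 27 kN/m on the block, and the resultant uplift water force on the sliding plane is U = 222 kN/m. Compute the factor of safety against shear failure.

Resolving the block weight along and normal to the plane and applying the Mohr–Coulomb strength on the joint:
N' = W cosα − U − V sinα = 1861·cos24.1° − 222 − 27·sin24.1° = 1465.8 kN/m
Driving force T = W sinα + V cosα = 1861·sin24.1° + 27·cos24.1° = 784.5 kN/m
Resisting force R = c·L + N'·tanφ = 51·19.3 + 1465.8·tan18.1° = 984.3 + 479.1 = 1463.4 kN/m
FS = R / T = 1463.4 / 784.5 = 1.865

FS = 1.87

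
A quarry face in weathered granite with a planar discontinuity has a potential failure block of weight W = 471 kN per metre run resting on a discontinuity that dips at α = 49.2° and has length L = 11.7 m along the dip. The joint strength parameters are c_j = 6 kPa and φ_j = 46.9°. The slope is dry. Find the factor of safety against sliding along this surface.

FS = 1.12

Resolving the block weight along and normal to the plane and applying the Mohr–Coulomb strength on the joint:
N' = W cosα = 471·cos49.2° = 307.8 kN/m
Driving force T = W sinα = 471·sin49.2° = 356.5 kN/m
Resisting force R = c_j·L + N'·tanφ_j = 6·11.7 + 307.8·tan46.9° = 70.2 + 328.9 = 399.1 kN/m
FS = R / T = 399.1 / 356.5 = 1.119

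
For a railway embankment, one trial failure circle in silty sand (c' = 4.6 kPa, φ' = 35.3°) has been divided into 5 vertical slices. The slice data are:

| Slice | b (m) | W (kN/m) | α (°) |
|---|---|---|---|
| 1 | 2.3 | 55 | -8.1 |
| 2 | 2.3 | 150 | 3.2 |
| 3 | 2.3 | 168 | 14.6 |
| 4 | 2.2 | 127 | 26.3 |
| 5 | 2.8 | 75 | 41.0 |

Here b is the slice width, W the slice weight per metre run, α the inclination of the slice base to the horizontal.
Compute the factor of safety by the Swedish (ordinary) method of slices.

FS = 2.97

Ordinary method of slices: FS = Σ[c'·Δl_i + (W_i cosα_i)·tanφ'] / Σ W_i sinα_i, with Δl_i = b_i / cosα_i.
Slice 1: Δl = 2.3/cos(-8.1°) = 2.323 m; N'_1 = 55·cos(-8.1°) = 54.5; c'Δl = 10.69; W sinα = -7.7
Slice 2: Δl = 2.3/cos3.2° = 2.304 m; N'_2 = 150·cos3.2° = 149.8; c'Δl = 10.60; W sinα = 8.4
Slice 3: Δl = 2.3/cos14.6° = 2.377 m; N'_3 = 168·cos14.6° = 162.6; c'Δl = 10.93; W sinα = 42.3
Slice 4: Δl = 2.2/cos26.3° = 2.454 m; N'_4 = 127·cos26.3° = 113.9; c'Δl = 11.29; W sinα = 56.3
Slice 5: Δl = 2.8/cos41.0° = 3.710 m; N'_5 = 75·cos41.0° = 56.6; c'Δl = 17.07; W sinα = 49.2
Σc'Δl = 60.6 kN/m; ΣN' = 537.2 kN/m; ΣW sinα = 148.4 kN/m
Resisting = 60.6 + 537.2·tan35.3° = 60.6 + 380.4 = 441.0 kN/m
FS = 441.0 / 148.4 = 2.971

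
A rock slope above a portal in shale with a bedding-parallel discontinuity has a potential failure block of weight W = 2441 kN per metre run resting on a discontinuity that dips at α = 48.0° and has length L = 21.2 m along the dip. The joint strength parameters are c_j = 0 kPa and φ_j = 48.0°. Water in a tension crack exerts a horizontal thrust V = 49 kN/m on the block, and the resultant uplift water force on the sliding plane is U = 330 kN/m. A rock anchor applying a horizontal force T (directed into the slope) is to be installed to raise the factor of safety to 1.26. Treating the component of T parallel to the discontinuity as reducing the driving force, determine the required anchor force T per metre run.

Resolving forces along and normal to the sliding plane, with the horizontal anchor force T adding T·sinα to the effective normal force and T·cosα acting up the plane against the driving force:
FS = [c_jL + (W cosα − U − V sinα + T sinα) tanφ_j] / [W sinα + V cosα − T cosα]
Without the anchor: N' = 1266.9 kN/m, driving T_d = 1846.8 kN/m, resisting R = 0·21.2 + 1266.9·tan48.0° = 1407.1 kN/m, FS = 0.76.
Setting FS = 1.26 and solving for T:
1.26·(1846.8 − T cos48.0°) = 1407.1 + T sin48.0°·tan48.0°
T·(sin48.0°·tan48.0° + 1.26·cos48.0°) = 1.26·1846.8 − 1407.1
T·(0.7431·1.1106 + 1.26·0.6691) = 2327.0 − 1407.1 = 919.9
T·1.6685 = 919.9
T = 551.4 kN/m

T = 551 kN/m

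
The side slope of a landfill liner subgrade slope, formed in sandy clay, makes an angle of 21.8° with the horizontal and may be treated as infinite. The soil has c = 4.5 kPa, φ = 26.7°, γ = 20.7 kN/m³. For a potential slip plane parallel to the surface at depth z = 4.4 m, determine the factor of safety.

FS = 1.40

For an infinite slope with a slip plane parallel to the surface (no pore pressure): FS = [c + γz cos²β tanφ] / [γz sinβ cosβ].
γz = 20.7·4.4 = 91.08 kN/m²
Numerator = 4.5 + 91.08·cos²21.8°·tan26.7° = 4.5 + 91.08·0.8621·0.5029 = 43.991 kPa
Denominator = 91.08·sin21.8°·cos21.8° = 91.08·0.3714·0.9285 = 31.405 kPa
FS = 43.991 / 31.405 = 1.401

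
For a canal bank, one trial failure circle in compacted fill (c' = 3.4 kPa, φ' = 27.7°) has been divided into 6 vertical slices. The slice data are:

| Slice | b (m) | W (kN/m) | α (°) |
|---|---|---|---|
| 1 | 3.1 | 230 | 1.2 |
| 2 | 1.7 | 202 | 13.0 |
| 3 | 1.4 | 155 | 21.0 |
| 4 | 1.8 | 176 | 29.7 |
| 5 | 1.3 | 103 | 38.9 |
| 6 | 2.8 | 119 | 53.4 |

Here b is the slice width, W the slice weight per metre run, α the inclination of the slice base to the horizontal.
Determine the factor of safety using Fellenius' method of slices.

Ordinary method of slices: FS = Σ[c'·Δl_i + (W_i cosα_i)·tanφ'] / Σ W_i sinα_i, with Δl_i = b_i / cosα_i.
Slice 1: Δl = 3.1/cos1.2° = 3.101 m; N'_1 = 230·cos1.2° = 229.9; c'Δl = 10.54; W sinα = 4.8
Slice 2: Δl = 1.7/cos13.0° = 1.745 m; N'_2 = 202·cos13.0° = 196.8; c'Δl = 5.93; W sinα = 45.4
Slice 3: Δl = 1.4/cos21.0° = 1.500 m; N'_3 = 155·cos21.0° = 144.7; c'Δl = 5.10; W sinα = 55.5
Slice 4: Δl = 1.8/cos29.7° = 2.072 m; N'_4 = 176·cos29.7° = 152.9; c'Δl = 7.05; W sinα = 87.2
Slice 5: Δl = 1.3/cos38.9° = 1.670 m; N'_5 = 103·cos38.9° = 80.2; c'Δl = 5.68; W sinα = 64.7
Slice 6: Δl = 2.8/cos53.4° = 4.696 m; N'_6 = 119·cos53.4° = 71.0; c'Δl = 15.97; W sinα = 95.5
Σc'Δl = 50.3 kN/m; ΣN' = 875.5 kN/m; ΣW sinα = 353.2 kN/m
Resisting = 50.3 + 875.5·tan27.7° = 50.3 + 459.6 = 509.9 kN/m
FS = 509.9 / 353.2 = 1.444

FS = 1.44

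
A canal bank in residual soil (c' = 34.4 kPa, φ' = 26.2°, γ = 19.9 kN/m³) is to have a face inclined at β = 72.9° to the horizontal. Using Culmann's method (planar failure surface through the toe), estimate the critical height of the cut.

H_c = 18.87 m

Culmann's analysis gives the critical failure plane at α_cr = (β + φ')/2 = (72.9 + 26.2)/2 = 49.6°, and the critical height
H_c = (4c'/γ) · sinβ cosφ' / [1 − cos(β − φ')]
    = (4·34.4/19.9) · sin72.9°·cos26.2° / [1 − cos(46.7°)]
    = 6.915 · 0.9558·0.8973 / [1 − 0.6858]
    = 6.915 · 0.8576 / 0.3142
    = 18.87 m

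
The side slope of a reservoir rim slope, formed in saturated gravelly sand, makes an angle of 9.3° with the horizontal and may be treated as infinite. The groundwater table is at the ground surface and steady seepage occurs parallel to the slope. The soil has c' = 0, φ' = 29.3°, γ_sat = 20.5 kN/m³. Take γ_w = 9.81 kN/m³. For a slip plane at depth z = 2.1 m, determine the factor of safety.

FS = 1.79

With seepage parallel to the slope and the water table at the surface, the effective normal stress on the slip plane uses the buoyant unit weight γ' = γ_sat − γ_w while the driving shear stress uses γ_sat:
FS = [c' + γ' z cos²β tanφ'] / [γ_sat z sinβ cosβ]
(For c' = 0 this reduces to FS = (γ'/γ_sat)·tanφ'/tanβ.)
γ' = 20.5 − 9.81 = 10.69 kN/m³
Numerator = 0.0 + 10.69·2.1·cos²9.3°·tan29.3° = 0.0 + 10.69·2.1·0.9739·0.5612 = 12.269 kPa
Denominator = 20.5·2.1·sin9.3°·cos9.3° = 20.5·2.1·0.1616·0.9869 = 6.866 kPa
FS = 12.269 / 6.866 = 1.787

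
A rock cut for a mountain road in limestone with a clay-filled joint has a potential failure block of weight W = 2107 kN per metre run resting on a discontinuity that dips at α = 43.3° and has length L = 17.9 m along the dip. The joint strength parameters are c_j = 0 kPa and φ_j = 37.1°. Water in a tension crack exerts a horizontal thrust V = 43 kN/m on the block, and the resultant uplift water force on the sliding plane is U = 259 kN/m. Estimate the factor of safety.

FS = 0.64

Resolving the block weight along and normal to the plane and applying the Mohr–Coulomb strength on the joint:
N' = W cosα − U − V sinα = 2107·cos43.3° − 259 − 43·sin43.3° = 1244.9 kN/m
Driving force T = W sinα + V cosα = 2107·sin43.3° + 43·cos43.3° = 1476.3 kN/m
Resisting force R = c_j·L + N'·tanφ_j = 0·17.9 + 1244.9·tan37.1° = 0.0 + 941.5 = 941.5 kN/m
FS = R / T = 941.5 / 1476.3 = 0.638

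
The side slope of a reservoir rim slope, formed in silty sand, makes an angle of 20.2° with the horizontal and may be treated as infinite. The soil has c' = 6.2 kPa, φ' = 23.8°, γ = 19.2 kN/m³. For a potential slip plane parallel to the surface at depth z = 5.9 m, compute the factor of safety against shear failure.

For an infinite slope with a slip plane parallel to the surface (no pore pressure): FS = [c' + γz cos²β tanφ'] / [γz sinβ cosβ].
γz = 19.2·5.9 = 113.28 kN/m²
Numerator = 6.2 + 113.28·cos²20.2°·tan23.8° = 6.2 + 113.28·0.8808·0.4411 = 50.205 kPa
Denominator = 113.28·sin20.2°·cos20.2° = 113.28·0.3453·0.9385 = 36.710 kPa
FS = 50.205 / 36.710 = 1.368

FS = 1.37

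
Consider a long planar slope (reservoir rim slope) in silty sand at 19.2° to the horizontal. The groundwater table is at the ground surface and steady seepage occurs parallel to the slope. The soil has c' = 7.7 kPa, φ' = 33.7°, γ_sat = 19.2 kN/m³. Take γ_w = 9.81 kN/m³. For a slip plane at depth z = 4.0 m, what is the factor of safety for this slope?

With seepage parallel to the slope and the water table at the surface, the effective normal stress on the slip plane uses the buoyant unit weight γ' = γ_sat − γ_w while the driving shear stress uses γ_sat:
FS = [c' + γ' z cos²β tanφ'] / [γ_sat z sinβ cosβ]
γ' = 19.2 − 9.81 = 9.39 kN/m³
Numerator = 7.7 + 9.39·4.0·cos²19.2°·tan33.7° = 7.7 + 9.39·4.0·0.8918·0.6669 = 30.040 kPa
Denominator = 19.2·4.0·sin19.2°·cos19.2° = 19.2·4.0·0.3289·0.9444 = 23.852 kPa
FS = 30.040 / 23.852 = 1.259

FS = 1.26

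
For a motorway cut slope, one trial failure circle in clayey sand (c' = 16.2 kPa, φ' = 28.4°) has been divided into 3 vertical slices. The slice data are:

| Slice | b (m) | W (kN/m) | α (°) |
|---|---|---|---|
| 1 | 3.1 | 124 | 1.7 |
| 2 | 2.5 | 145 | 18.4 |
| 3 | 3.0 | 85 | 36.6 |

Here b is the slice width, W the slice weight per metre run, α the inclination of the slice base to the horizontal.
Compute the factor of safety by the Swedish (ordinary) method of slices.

Ordinary method of slices: FS = Σ[c'·Δl_i + (W_i cosα_i)·tanφ'] / Σ W_i sinα_i, with Δl_i = b_i / cosα_i.
Slice 1: Δl = 3.1/cos1.7° = 3.101 m; N'_1 = 124·cos1.7° = 123.9; c'Δl = 50.24; W sinα = 3.7
Slice 2: Δl = 2.5/cos18.4° = 2.635 m; N'_2 = 145·cos18.4° = 137.6; c'Δl = 42.68; W sinα = 45.8
Slice 3: Δl = 3.0/cos36.6° = 3.737 m; N'_3 = 85·cos36.6° = 68.2; c'Δl = 60.54; W sinα = 50.7
Σc'Δl = 153.5 kN/m; ΣN' = 329.8 kN/m; ΣW sinα = 100.1 kN/m
Resisting = 153.5 + 329.8·tan28.4° = 153.5 + 178.3 = 331.8 kN/m
FS = 331.8 / 100.1 = 3.313

FS = 3.31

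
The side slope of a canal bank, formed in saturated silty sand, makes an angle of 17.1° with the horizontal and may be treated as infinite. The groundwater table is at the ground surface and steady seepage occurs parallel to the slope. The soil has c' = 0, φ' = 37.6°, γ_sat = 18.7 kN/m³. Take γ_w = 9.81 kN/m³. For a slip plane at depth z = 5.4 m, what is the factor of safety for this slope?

FS = 1.19

With seepage parallel to the slope and the water table at the surface, the effective normal stress on the slip plane uses the buoyant unit weight γ' = γ_sat − γ_w while the driving shear stress uses γ_sat:
FS = [c' + γ' z cos²β tanφ'] / [γ_sat z sinβ cosβ]
(For c' = 0 this reduces to FS = (γ'/γ_sat)·tanφ'/tanβ.)
γ' = 18.7 − 9.81 = 8.89 kN/m³
Numerator = 0.0 + 8.89·5.4·cos²17.1°·tan37.6° = 0.0 + 8.89·5.4·0.9135·0.7701 = 33.773 kPa
Denominator = 18.7·5.4·sin17.1°·cos17.1° = 18.7·5.4·0.2940·0.9558 = 28.380 kPa
FS = 33.773 / 28.380 = 1.190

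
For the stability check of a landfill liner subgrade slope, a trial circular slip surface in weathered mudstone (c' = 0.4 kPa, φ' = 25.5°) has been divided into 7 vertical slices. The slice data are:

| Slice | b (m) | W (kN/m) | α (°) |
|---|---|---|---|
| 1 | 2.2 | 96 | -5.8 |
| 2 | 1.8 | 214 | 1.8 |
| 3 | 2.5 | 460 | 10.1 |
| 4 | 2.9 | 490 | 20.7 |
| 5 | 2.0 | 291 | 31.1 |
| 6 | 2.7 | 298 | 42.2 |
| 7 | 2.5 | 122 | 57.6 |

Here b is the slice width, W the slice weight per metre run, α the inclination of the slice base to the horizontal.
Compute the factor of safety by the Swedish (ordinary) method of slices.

Ordinary method of slices: FS = Σ[c'·Δl_i + (W_i cosα_i)·tanφ'] / Σ W_i sinα_i, with Δl_i = b_i / cosα_i.
Slice 1: Δl = 2.2/cos(-5.8°) = 2.211 m; N'_1 = 96·cos(-5.8°) = 95.5; c'Δl = 0.88; W sinα = -9.7
Slice 2: Δl = 1.8/cos1.8° = 1.801 m; N'_2 = 214·cos1.8° = 213.9; c'Δl = 0.72; W sinα = 6.7
Slice 3: Δl = 2.5/cos10.1° = 2.539 m; N'_3 = 460·cos10.1° = 452.9; c'Δl = 1.02; W sinα = 80.7
Slice 4: Δl = 2.9/cos20.7° = 3.100 m; N'_4 = 490·cos20.7° = 458.4; c'Δl = 1.24; W sinα = 173.2
Slice 5: Δl = 2.0/cos31.1° = 2.336 m; N'_5 = 291·cos31.1° = 249.2; c'Δl = 0.93; W sinα = 150.3
Slice 6: Δl = 2.7/cos42.2° = 3.645 m; N'_6 = 298·cos42.2° = 220.8; c'Δl = 1.46; W sinα = 200.2
Slice 7: Δl = 2.5/cos57.6° = 4.666 m; N'_7 = 122·cos57.6° = 65.4; c'Δl = 1.87; W sinα = 103.0
Σc'Δl = 8.1 kN/m; ΣN' = 1755.9 kN/m; ΣW sinα = 704.4 kN/m
Resisting = 8.1 + 1755.9·tan25.5° = 8.1 + 837.5 = 845.7 kN/m
FS = 845.7 / 704.4 = 1.201

FS = 1.20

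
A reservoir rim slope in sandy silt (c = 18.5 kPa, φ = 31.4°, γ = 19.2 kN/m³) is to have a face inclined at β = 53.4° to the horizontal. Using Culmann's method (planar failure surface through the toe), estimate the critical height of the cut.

Culmann's analysis gives the critical failure plane at α_cr = (β + φ)/2 = (53.4 + 31.4)/2 = 42.4°, and the critical height
H_c = (4c/γ) · sinβ cosφ / [1 − cos(β − φ)]
    = (4·18.5/19.2) · sin53.4°·cos31.4° / [1 − cos(22.0°)]
    = 3.854 · 0.8028·0.8536 / [1 − 0.9272]
    = 3.854 · 0.6852 / 0.0728
    = 36.27 m

H_c = 36.27 m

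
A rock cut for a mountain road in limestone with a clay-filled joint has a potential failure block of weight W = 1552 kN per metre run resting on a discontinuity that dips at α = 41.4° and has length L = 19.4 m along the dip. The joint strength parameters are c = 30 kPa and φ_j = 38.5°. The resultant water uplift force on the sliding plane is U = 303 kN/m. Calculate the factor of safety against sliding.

FS = 1.23

Resolving the block weight along and normal to the plane and applying the Mohr–Coulomb strength on the joint:
N' = W cosα − U = 1552·cos41.4° − 303 = 861.2 kN/m
Driving force T = W sinα = 1552·sin41.4° = 1026.4 kN/m
Resisting force R = c·L + N'·tanφ_j = 30·19.4 + 861.2·tan38.5° = 582.0 + 685.0 = 1267.0 kN/m
FS = R / T = 1267.0 / 1026.4 = 1.234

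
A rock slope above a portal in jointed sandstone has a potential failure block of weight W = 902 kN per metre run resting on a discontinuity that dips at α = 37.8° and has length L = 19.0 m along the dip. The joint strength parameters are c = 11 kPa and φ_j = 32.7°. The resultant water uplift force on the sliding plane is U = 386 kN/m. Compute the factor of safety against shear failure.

FS = 0.76

Resolving the block weight along and normal to the plane and applying the Mohr–Coulomb strength on the joint:
N' = W cosα − U = 902·cos37.8° − 386 = 326.7 kN/m
Driving force T = W sinα = 902·sin37.8° = 552.8 kN/m
Resisting force R = c·L + N'·tanφ_j = 11·19.0 + 326.7·tan32.7° = 209.0 + 209.8 = 418.8 kN/m
FS = R / T = 418.8 / 552.8 = 0.757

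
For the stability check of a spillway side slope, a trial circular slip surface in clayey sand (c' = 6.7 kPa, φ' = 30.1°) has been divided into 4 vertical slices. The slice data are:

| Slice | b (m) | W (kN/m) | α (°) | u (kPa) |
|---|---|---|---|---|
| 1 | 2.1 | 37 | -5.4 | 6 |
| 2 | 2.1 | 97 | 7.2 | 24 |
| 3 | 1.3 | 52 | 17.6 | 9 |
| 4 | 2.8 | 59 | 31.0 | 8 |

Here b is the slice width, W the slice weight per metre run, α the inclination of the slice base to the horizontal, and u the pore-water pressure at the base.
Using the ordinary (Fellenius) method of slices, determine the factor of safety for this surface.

FS = 2.47

Ordinary method of slices: FS = Σ[c'·Δl_i + (W_i cosα_i − u_i·Δl_i)·tanφ'] / Σ W_i sinα_i, with Δl_i = b_i / cosα_i.
Slice 1: Δl = 2.1/cos(-5.4°) = 2.109 m; N'_1 = 37·cos(-5.4°) − 6·2.109 = 24.2; c'Δl = 14.13; W sinα = -3.5
Slice 2: Δl = 2.1/cos7.2° = 2.117 m; N'_2 = 97·cos7.2° − 24·2.117 = 45.4; c'Δl = 14.18; W sinα = 12.2
Slice 3: Δl = 1.3/cos17.6° = 1.364 m; N'_3 = 52·cos17.6° − 9·1.364 = 37.3; c'Δl = 9.14; W sinα = 15.7
Slice 4: Δl = 2.8/cos31.0° = 3.267 m; N'_4 = 59·cos31.0° − 8·3.267 = 24.4; c'Δl = 21.89; W sinα = 30.4
Σc'Δl = 59.3 kN/m; ΣN' = 131.3 kN/m; ΣW sinα = 54.8 kN/m
Resisting = 59.3 + 131.3·tan30.1° = 59.3 + 76.1 = 135.5 kN/m
FS = 135.5 / 54.8 = 2.473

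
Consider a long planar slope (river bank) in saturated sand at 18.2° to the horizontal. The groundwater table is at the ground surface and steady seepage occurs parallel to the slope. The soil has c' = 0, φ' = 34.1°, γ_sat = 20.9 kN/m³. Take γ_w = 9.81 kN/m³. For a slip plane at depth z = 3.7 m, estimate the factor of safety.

With seepage parallel to the slope and the water table at the surface, the effective normal stress on the slip plane uses the buoyant unit weight γ' = γ_sat − γ_w while the driving shear stress uses γ_sat:
FS = [c' + γ' z cos²β tanφ'] / [γ_sat z sinβ cosβ]
(For c' = 0 this reduces to FS = (γ'/γ_sat)·tanφ'/tanβ.)
γ' = 20.9 − 9.81 = 11.09 kN/m³
Numerator = 0.0 + 11.09·3.7·cos²18.2°·tan34.1° = 0.0 + 11.09·3.7·0.9024·0.6771 = 25.071 kPa
Denominator = 20.9·3.7·sin18.2°·cos18.2° = 20.9·3.7·0.3123·0.9500 = 22.945 kPa
FS = 25.071 / 22.945 = 1.093

FS = 1.09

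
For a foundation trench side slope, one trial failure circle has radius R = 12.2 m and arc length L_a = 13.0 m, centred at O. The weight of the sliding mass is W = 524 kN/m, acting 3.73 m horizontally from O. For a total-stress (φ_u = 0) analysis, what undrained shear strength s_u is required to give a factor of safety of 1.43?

FS = s_u·L_a·R / (W·d), so s_u = FS·W·d / (L_a·R).
s_u = 1.43·524·3.73 / (13.00·12.2) = 2795.0 / 158.60 = 17.62 kPa

s_u = 17.6 kPa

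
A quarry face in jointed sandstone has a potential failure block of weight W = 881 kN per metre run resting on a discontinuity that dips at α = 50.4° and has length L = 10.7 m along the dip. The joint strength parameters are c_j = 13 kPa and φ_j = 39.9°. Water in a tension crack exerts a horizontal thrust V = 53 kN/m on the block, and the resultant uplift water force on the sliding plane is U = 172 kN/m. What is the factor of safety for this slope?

FS = 0.60

Resolving the block weight along and normal to the plane and applying the Mohr–Coulomb strength on the joint:
N' = W cosα − U − V sinα = 881·cos50.4° − 172 − 53·sin50.4° = 348.7 kN/m
Driving force T = W sinα + V cosα = 881·sin50.4° + 53·cos50.4° = 712.6 kN/m
Resisting force R = c_j·L + N'·tanφ_j = 13·10.7 + 348.7·tan39.9° = 139.1 + 291.6 = 430.7 kN/m
FS = R / T = 430.7 / 712.6 = 0.604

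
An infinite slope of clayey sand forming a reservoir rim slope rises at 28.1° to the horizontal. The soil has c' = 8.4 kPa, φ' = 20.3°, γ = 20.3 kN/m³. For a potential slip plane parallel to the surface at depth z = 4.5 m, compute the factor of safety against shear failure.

FS = 0.91

For an infinite slope with a slip plane parallel to the surface (no pore pressure): FS = [c' + γz cos²β tanφ'] / [γz sinβ cosβ].
γz = 20.3·4.5 = 91.35 kN/m²
Numerator = 8.4 + 91.35·cos²28.1°·tan20.3° = 8.4 + 91.35·0.7781·0.3699 = 34.695 kPa
Denominator = 91.35·sin28.1°·cos28.1° = 91.35·0.4710·0.8821 = 37.955 kPa
FS = 34.695 / 37.955 = 0.914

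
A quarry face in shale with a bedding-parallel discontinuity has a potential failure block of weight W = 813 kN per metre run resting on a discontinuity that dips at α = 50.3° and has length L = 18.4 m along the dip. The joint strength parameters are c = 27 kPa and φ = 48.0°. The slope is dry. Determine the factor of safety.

Resolving the block weight along and normal to the plane and applying the Mohr–Coulomb strength on the joint:
N' = W cosα = 813·cos50.3° = 519.3 kN/m
Driving force T = W sinα = 813·sin50.3° = 625.5 kN/m
Resisting force R = c·L + N'·tanφ = 27·18.4 + 519.3·tan48.0° = 496.8 + 576.8 = 1073.6 kN/m
FS = R / T = 1073.6 / 625.5 = 1.716

FS = 1.72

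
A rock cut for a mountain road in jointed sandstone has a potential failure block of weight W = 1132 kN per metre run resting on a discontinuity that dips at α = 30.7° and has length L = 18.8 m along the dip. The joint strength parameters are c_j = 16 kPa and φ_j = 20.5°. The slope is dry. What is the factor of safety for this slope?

Resolving the block weight along and normal to the plane and applying the Mohr–Coulomb strength on the joint:
N' = W cosα = 1132·cos30.7° = 973.4 kN/m
Driving force T = W sinα = 1132·sin30.7° = 577.9 kN/m
Resisting force R = c_j·L + N'·tanφ_j = 16·18.8 + 973.4·tan20.5° = 300.8 + 363.9 = 664.7 kN/m
FS = R / T = 664.7 / 577.9 = 1.150

FS = 1.15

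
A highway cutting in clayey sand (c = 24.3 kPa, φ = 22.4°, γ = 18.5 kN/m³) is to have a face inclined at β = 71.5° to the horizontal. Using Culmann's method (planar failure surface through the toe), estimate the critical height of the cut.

Culmann's analysis gives the critical failure plane at α_cr = (β + φ)/2 = (71.5 + 22.4)/2 = 47.0°, and the critical height
H_c = (4c/γ) · sinβ cosφ / [1 − cos(β − φ)]
    = (4·24.3/18.5) · sin71.5°·cos22.4° / [1 − cos(49.1°)]
    = 5.254 · 0.9483·0.9245 / [1 − 0.6547]
    = 5.254 · 0.8768 / 0.3453
    = 13.34 m

H_c = 13.34 m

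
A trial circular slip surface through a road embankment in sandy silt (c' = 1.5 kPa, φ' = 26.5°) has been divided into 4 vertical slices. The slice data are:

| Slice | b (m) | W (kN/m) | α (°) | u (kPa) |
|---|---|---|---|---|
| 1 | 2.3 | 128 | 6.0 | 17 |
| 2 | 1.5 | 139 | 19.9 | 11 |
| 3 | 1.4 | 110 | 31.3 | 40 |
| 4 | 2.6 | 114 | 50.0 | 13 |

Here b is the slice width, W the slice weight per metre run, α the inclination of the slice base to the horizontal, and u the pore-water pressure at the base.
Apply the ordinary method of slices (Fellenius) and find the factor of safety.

Ordinary method of slices: FS = Σ[c'·Δl_i + (W_i cosα_i − u_i·Δl_i)·tanφ'] / Σ W_i sinα_i, with Δl_i = b_i / cosα_i.
Slice 1: Δl = 2.3/cos6.0° = 2.313 m; N'_1 = 128·cos6.0° − 17·2.313 = 88.0; c'Δl = 3.47; W sinα = 13.4
Slice 2: Δl = 1.5/cos19.9° = 1.595 m; N'_2 = 139·cos19.9° − 11·1.595 = 113.2; c'Δl = 2.39; W sinα = 47.3
Slice 3: Δl = 1.4/cos31.3° = 1.638 m; N'_3 = 110·cos31.3° − 40·1.638 = 28.5; c'Δl = 2.46; W sinα = 57.1
Slice 4: Δl = 2.6/cos50.0° = 4.045 m; N'_4 = 114·cos50.0° − 13·4.045 = 20.7; c'Δl = 6.07; W sinα = 87.3
Σc'Δl = 14.4 kN/m; ΣN' = 250.3 kN/m; ΣW sinα = 205.2 kN/m
Resisting = 14.4 + 250.3·tan26.5° = 14.4 + 124.8 = 139.2 kN/m
FS = 139.2 / 205.2 = 0.678

FS = 0.68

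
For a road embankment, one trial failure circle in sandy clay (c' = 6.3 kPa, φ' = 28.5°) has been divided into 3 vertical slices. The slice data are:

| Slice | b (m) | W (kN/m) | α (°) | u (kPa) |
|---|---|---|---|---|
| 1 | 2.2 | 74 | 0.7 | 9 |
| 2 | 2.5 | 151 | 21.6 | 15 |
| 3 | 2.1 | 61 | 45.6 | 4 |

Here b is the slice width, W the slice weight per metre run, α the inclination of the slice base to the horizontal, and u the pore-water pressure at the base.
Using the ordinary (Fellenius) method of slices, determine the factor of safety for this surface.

FS = 1.50

Ordinary method of slices: FS = Σ[c'·Δl_i + (W_i cosα_i − u_i·Δl_i)·tanφ'] / Σ W_i sinα_i, with Δl_i = b_i / cosα_i.
Slice 1: Δl = 2.2/cos0.7° = 2.200 m; N'_1 = 74·cos0.7° − 9·2.200 = 54.2; c'Δl = 13.86; W sinα = 0.9
Slice 2: Δl = 2.5/cos21.6° = 2.689 m; N'_2 = 151·cos21.6° − 15·2.689 = 100.1; c'Δl = 16.94; W sinα = 55.6
Slice 3: Δl = 2.1/cos45.6° = 3.001 m; N'_3 = 61·cos45.6° − 4·3.001 = 30.7; c'Δl = 18.91; W sinα = 43.6
Σc'Δl = 49.7 kN/m; ΣN' = 184.9 kN/m; ΣW sinα = 100.1 kN/m
Resisting = 49.7 + 184.9·tan28.5° = 49.7 + 100.4 = 150.1 kN/m
FS = 150.1 / 100.1 = 1.500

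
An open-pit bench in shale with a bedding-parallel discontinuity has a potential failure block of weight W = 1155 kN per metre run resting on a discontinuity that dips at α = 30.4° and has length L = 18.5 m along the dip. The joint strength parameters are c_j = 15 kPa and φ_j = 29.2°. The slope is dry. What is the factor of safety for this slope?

Resolving the block weight along and normal to the plane and applying the Mohr–Coulomb strength on the joint:
N' = W cosα = 1155·cos30.4° = 996.2 kN/m
Driving force T = W sinα = 1155·sin30.4° = 584.5 kN/m
Resisting force R = c_j·L + N'·tanφ_j = 15·18.5 + 996.2·tan29.2° = 277.5 + 556.8 = 834.3 kN/m
FS = R / T = 834.3 / 584.5 = 1.427

FS = 1.43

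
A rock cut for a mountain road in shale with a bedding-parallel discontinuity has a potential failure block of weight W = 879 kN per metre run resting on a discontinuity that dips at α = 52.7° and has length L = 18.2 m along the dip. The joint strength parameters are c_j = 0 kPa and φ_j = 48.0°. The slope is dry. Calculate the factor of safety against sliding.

Resolving the block weight along and normal to the plane and applying the Mohr–Coulomb strength on the joint:
N' = W cosα = 879·cos52.7° = 532.7 kN/m
Driving force T = W sinα = 879·sin52.7° = 699.2 kN/m
Resisting force R = c_j·L + N'·tanφ_j = 0·18.2 + 532.7·tan48.0° = 0.0 + 591.6 = 591.6 kN/m
FS = R / T = 591.6 / 699.2 = 0.846

FS = 0.85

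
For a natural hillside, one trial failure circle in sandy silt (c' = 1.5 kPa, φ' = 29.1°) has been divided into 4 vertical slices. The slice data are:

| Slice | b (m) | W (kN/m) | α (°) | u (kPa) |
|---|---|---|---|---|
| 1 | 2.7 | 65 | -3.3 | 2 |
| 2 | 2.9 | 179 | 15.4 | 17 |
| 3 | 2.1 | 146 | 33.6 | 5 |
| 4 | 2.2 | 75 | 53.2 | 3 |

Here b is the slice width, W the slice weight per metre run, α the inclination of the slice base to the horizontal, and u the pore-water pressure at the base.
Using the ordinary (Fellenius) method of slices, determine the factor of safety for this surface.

Ordinary method of slices: FS = Σ[c'·Δl_i + (W_i cosα_i − u_i·Δl_i)·tanφ'] / Σ W_i sinα_i, with Δl_i = b_i / cosα_i.
Slice 1: Δl = 2.7/cos(-3.3°) = 2.704 m; N'_1 = 65·cos(-3.3°) − 2·2.704 = 59.5; c'Δl = 4.06; W sinα = -3.7
Slice 2: Δl = 2.9/cos15.4° = 3.008 m; N'_2 = 179·cos15.4° − 17·3.008 = 121.4; c'Δl = 4.51; W sinα = 47.5
Slice 3: Δl = 2.1/cos33.6° = 2.521 m; N'_3 = 146·cos33.6° − 5·2.521 = 109.0; c'Δl = 3.78; W sinα = 80.8
Slice 4: Δl = 2.2/cos53.2° = 3.673 m; N'_4 = 75·cos53.2° − 3·3.673 = 33.9; c'Δl = 5.51; W sinα = 60.1
Σc'Δl = 17.9 kN/m; ΣN' = 323.8 kN/m; ΣW sinα = 184.6 kN/m
Resisting = 17.9 + 323.8·tan29.1° = 17.9 + 180.2 = 198.1 kN/m
FS = 198.1 / 184.6 = 1.073

FS = 1.07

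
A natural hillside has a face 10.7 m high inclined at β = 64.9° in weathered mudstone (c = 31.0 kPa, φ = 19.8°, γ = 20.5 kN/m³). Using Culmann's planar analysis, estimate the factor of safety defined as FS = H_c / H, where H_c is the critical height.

H_c = (4c/γ) · sinβ cosφ / [1 − cos(β − φ)]
    = (4·31.0/20.5) · sin64.9°·cos19.8° / [1 − cos45.1°]
    = 6.049 · 0.8520 / 0.2941 = 17.52 m
FS = H_c / H = 17.52 / 10.7 = 1.638

FS = 1.64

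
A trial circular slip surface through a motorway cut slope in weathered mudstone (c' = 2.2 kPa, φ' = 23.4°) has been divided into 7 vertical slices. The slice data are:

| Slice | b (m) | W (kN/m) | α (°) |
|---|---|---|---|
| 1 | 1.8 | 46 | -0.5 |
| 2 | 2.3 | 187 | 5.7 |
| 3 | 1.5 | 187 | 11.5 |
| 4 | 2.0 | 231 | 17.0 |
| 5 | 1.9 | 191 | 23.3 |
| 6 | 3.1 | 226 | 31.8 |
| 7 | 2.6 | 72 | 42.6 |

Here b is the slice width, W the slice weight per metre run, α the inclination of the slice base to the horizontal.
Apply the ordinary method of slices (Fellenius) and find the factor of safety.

FS = 1.35

Ordinary method of slices: FS = Σ[c'·Δl_i + (W_i cosα_i)·tanφ'] / Σ W_i sinα_i, with Δl_i = b_i / cosα_i.
Slice 1: Δl = 1.8/cos(-0.5°) = 1.800 m; N'_1 = 46·cos(-0.5°) = 46.0; c'Δl = 3.96; W sinα = -0.4
Slice 2: Δl = 2.3/cos5.7° = 2.311 m; N'_2 = 187·cos5.7° = 186.1; c'Δl = 5.09; W sinα = 18.6
Slice 3: Δl = 1.5/cos11.5° = 1.531 m; N'_3 = 187·cos11.5° = 183.2; c'Δl = 3.37; W sinα = 37.3
Slice 4: Δl = 2.0/cos17.0° = 2.091 m; N'_4 = 231·cos17.0° = 220.9; c'Δl = 4.60; W sinα = 67.5
Slice 5: Δl = 1.9/cos23.3° = 2.069 m; N'_5 = 191·cos23.3° = 175.4; c'Δl = 4.55; W sinα = 75.5
Slice 6: Δl = 3.1/cos31.8° = 3.648 m; N'_6 = 226·cos31.8° = 192.1; c'Δl = 8.02; W sinα = 119.1
Slice 7: Δl = 2.6/cos42.6° = 3.532 m; N'_7 = 72·cos42.6° = 53.0; c'Δl = 7.77; W sinα = 48.7
Σc'Δl = 37.4 kN/m; ΣN' = 1056.7 kN/m; ΣW sinα = 366.4 kN/m
Resisting = 37.4 + 1056.7·tan23.4° = 37.4 + 457.3 = 494.6 kN/m
FS = 494.6 / 366.4 = 1.350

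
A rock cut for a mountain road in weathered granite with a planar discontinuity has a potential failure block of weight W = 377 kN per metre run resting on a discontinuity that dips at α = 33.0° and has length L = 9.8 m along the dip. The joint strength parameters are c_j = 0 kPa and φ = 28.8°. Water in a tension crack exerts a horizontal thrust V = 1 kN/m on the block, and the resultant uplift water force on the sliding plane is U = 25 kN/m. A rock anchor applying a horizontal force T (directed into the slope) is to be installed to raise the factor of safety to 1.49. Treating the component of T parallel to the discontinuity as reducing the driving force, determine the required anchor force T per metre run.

T = 95 kN/m

Resolving forces along and normal to the sliding plane, with the horizontal anchor force T adding T·sinα to the effective normal force and T·cosα acting up the plane against the driving force:
FS = [c_jL + (W cosα − U − V sinα + T sinα) tanφ] / [W sinα + V cosα − T cosα]
Without the anchor: N' = 290.6 kN/m, driving T_d = 206.2 kN/m, resisting R = 0·9.8 + 290.6·tan28.8° = 159.8 kN/m, FS = 0.77.
Setting FS = 1.49 and solving for T:
1.49·(206.2 − T cos33.0°) = 159.8 + T sin33.0°·tan28.8°
T·(sin33.0°·tan28.8° + 1.49·cos33.0°) = 1.49·206.2 − 159.8
T·(0.5446·0.5498 + 1.49·0.8387) = 307.2 − 159.8 = 147.4
T·1.5490 = 147.4
T = 95.2 kN/m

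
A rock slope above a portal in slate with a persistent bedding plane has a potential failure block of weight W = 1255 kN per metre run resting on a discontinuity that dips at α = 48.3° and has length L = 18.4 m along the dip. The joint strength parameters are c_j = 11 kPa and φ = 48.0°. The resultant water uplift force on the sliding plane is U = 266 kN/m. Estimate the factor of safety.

FS = 0.89

Resolving the block weight along and normal to the plane and applying the Mohr–Coulomb strength on the joint:
N' = W cosα − U = 1255·cos48.3° − 266 = 568.9 kN/m
Driving force T = W sinα = 1255·sin48.3° = 937.0 kN/m
Resisting force R = c_j·L + N'·tanφ = 11·18.4 + 568.9·tan48.0° = 202.4 + 631.8 = 834.2 kN/m
FS = R / T = 834.2 / 937.0 = 0.890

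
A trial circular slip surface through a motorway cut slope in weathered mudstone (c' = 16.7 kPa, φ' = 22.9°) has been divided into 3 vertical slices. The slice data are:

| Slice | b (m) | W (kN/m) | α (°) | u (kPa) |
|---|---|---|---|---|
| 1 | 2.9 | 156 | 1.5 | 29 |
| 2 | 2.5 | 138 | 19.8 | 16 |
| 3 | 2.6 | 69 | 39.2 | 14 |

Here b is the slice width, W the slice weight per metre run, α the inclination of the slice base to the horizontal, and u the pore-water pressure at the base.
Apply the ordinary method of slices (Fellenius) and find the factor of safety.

FS = 2.32

Ordinary method of slices: FS = Σ[c'·Δl_i + (W_i cosα_i − u_i·Δl_i)·tanφ'] / Σ W_i sinα_i, with Δl_i = b_i / cosα_i.
Slice 1: Δl = 2.9/cos1.5° = 2.901 m; N'_1 = 156·cos1.5° − 29·2.901 = 71.8; c'Δl = 48.45; W sinα = 4.1
Slice 2: Δl = 2.5/cos19.8° = 2.657 m; N'_2 = 138·cos19.8° − 16·2.657 = 87.3; c'Δl = 44.37; W sinα = 46.7
Slice 3: Δl = 2.6/cos39.2° = 3.355 m; N'_3 = 69·cos39.2° − 14·3.355 = 6.5; c'Δl = 56.03; W sinα = 43.6
Σc'Δl = 148.8 kN/m; ΣN' = 165.6 kN/m; ΣW sinα = 94.4 kN/m
Resisting = 148.8 + 165.6·tan22.9° = 148.8 + 70.0 = 218.8 kN/m
FS = 218.8 / 94.4 = 2.317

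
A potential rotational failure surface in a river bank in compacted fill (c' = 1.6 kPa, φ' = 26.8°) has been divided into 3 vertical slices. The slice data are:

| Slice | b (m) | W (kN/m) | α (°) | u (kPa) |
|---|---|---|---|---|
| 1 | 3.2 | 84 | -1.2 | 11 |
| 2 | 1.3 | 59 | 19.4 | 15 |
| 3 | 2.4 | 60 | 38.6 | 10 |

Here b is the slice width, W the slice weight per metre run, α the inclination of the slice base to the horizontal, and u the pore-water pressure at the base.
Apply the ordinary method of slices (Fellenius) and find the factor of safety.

FS = 1.13

Ordinary method of slices: FS = Σ[c'·Δl_i + (W_i cosα_i − u_i·Δl_i)·tanφ'] / Σ W_i sinα_i, with Δl_i = b_i / cosα_i.
Slice 1: Δl = 3.2/cos(-1.2°) = 3.201 m; N'_1 = 84·cos(-1.2°) − 11·3.201 = 48.8; c'Δl = 5.12; W sinα = -1.8
Slice 2: Δl = 1.3/cos19.4° = 1.378 m; N'_2 = 59·cos19.4° − 15·1.378 = 35.0; c'Δl = 2.21; W sinα = 19.6
Slice 3: Δl = 2.4/cos38.6° = 3.071 m; N'_3 = 60·cos38.6° − 10·3.071 = 16.2; c'Δl = 4.91; W sinα = 37.4
Σc'Δl = 12.2 kN/m; ΣN' = 99.9 kN/m; ΣW sinα = 55.3 kN/m
Resisting = 12.2 + 99.9·tan26.8° = 12.2 + 50.5 = 62.7 kN/m
FS = 62.7 / 55.3 = 1.135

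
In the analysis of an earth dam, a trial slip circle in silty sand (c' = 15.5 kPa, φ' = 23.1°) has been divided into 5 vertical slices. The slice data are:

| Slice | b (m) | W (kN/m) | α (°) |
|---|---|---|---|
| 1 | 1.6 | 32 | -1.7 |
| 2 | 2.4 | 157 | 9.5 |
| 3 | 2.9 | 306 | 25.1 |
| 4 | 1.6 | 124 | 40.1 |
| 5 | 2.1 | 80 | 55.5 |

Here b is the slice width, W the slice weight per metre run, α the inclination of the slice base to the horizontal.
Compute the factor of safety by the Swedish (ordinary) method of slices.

Ordinary method of slices: FS = Σ[c'·Δl_i + (W_i cosα_i)·tanφ'] / Σ W_i sinα_i, with Δl_i = b_i / cosα_i.
Slice 1: Δl = 1.6/cos(-1.7°) = 1.601 m; N'_1 = 32·cos(-1.7°) = 32.0; c'Δl = 24.81; W sinα = -0.9
Slice 2: Δl = 2.4/cos9.5° = 2.433 m; N'_2 = 157·cos9.5° = 154.8; c'Δl = 37.72; W sinα = 25.9
Slice 3: Δl = 2.9/cos25.1° = 3.202 m; N'_3 = 306·cos25.1° = 277.1; c'Δl = 49.64; W sinα = 129.8
Slice 4: Δl = 1.6/cos40.1° = 2.092 m; N'_4 = 124·cos40.1° = 94.9; c'Δl = 32.42; W sinα = 79.9
Slice 5: Δl = 2.1/cos55.5° = 3.708 m; N'_5 = 80·cos55.5° = 45.3; c'Δl = 57.47; W sinα = 65.9
Σc'Δl = 202.1 kN/m; ΣN' = 604.1 kN/m; ΣW sinα = 300.6 kN/m
Resisting = 202.1 + 604.1·tan23.1° = 202.1 + 257.7 = 459.7 kN/m
FS = 459.7 / 300.6 = 1.530

FS = 1.53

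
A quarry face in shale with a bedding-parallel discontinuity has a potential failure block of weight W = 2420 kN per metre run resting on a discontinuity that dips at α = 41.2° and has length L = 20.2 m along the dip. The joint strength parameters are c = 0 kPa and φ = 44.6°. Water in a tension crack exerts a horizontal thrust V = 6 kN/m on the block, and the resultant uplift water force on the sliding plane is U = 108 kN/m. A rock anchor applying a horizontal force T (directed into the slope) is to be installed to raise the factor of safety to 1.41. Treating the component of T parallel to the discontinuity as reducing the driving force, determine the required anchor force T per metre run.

T = 333 kN/m

Resolving forces along and normal to the sliding plane, with the horizontal anchor force T adding T·sinα to the effective normal force and T·cosα acting up the plane against the driving force:
FS = [cL + (W cosα − U − V sinα + T sinα) tanφ] / [W sinα + V cosα − T cosα]
Without the anchor: N' = 1708.9 kN/m, driving T_d = 1598.5 kN/m, resisting R = 0·20.2 + 1708.9·tan44.6° = 1685.2 kN/m, FS = 1.05.
Setting FS = 1.41 and solving for T:
1.41·(1598.5 − T cos41.2°) = 1685.2 + T sin41.2°·tan44.6°
T·(sin41.2°·tan44.6° + 1.41·cos41.2°) = 1.41·1598.5 − 1685.2
T·(0.6587·0.9861 + 1.41·0.7524) = 2253.9 − 1685.2 = 568.7
T·1.7105 = 568.7
T = 332.5 kN/m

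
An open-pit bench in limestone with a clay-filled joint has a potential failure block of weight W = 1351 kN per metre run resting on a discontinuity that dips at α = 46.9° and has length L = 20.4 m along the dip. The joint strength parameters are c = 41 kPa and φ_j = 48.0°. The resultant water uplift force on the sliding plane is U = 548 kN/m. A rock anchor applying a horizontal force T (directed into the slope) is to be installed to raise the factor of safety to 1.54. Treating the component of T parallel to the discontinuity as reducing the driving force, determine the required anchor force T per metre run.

T = 143 kN/m

Resolving forces along and normal to the sliding plane, with the horizontal anchor force T adding T·sinα to the effective normal force and T·cosα acting up the plane against the driving force:
FS = [cL + (W cosα − U + T sinα) tanφ_j] / [W sinα − T cosα]
Without the anchor: N' = 375.1 kN/m, driving T_d = 986.4 kN/m, resisting R = 41·20.4 + 375.1·tan48.0° = 1253.0 kN/m, FS = 1.27.
Setting FS = 1.54 and solving for T:
1.54·(986.4 − T cos46.9°) = 1253.0 + T sin46.9°·tan48.0°
T·(sin46.9°·tan48.0° + 1.54·cos46.9°) = 1.54·986.4 − 1253.0
T·(0.7302·1.1106 + 1.54·0.6833) = 1519.1 − 1253.0 = 266.1
T·1.8632 = 266.1
T = 142.8 kN/m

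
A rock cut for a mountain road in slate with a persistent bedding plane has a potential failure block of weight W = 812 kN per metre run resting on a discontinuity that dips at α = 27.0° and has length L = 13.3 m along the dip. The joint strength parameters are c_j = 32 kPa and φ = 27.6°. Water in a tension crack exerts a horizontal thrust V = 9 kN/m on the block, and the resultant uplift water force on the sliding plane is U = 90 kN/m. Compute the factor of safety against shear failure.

FS = 2.00

Resolving the block weight along and normal to the plane and applying the Mohr–Coulomb strength on the joint:
N' = W cosα − U − V sinα = 812·cos27.0° − 90 − 9·sin27.0° = 629.4 kN/m
Driving force T = W sinα + V cosα = 812·sin27.0° + 9·cos27.0° = 376.7 kN/m
Resisting force R = c_j·L + N'·tanφ = 32·13.3 + 629.4·tan27.6° = 425.6 + 329.0 = 754.6 kN/m
FS = R / T = 754.6 / 376.7 = 2.004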